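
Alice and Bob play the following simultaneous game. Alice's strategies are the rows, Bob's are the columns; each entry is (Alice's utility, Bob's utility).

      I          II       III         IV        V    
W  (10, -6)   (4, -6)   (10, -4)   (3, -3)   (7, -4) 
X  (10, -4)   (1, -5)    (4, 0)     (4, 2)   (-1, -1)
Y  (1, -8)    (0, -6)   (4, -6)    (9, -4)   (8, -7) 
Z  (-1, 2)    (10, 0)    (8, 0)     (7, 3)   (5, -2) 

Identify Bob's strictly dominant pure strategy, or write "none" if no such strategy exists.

IV vs I: W: -3>-6, X: 2>-4, Y: -4>-8, Z: 3>2.
IV vs II: W: -3>-6, X: 2>-5, Y: -4>-6, Z: 3>0.
IV vs III: W: -3>-4, X: 2>0, Y: -4>-6, Z: 3>0.
IV vs V: W: -3>-4, X: 2>-1, Y: -4>-7, Z: 3>-2.
IV strictly beats every other strategy against every opponent action, so it is strictly dominant.

IV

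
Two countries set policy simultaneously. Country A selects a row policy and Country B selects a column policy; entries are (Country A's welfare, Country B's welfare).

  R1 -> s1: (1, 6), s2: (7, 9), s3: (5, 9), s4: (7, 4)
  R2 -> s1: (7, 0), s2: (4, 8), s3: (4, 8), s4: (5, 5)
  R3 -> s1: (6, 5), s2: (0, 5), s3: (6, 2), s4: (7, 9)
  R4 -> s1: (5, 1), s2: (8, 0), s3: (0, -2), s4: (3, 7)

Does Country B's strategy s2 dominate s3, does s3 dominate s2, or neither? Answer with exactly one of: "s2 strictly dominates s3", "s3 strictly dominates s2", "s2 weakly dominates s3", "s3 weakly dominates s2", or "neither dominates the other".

s2's payoffs vs s3's, by Country A's action — R1: 9=9, R2: 8=8, R3: 5>2, R4: 0>-2.
s2 is at least as good everywhere and strictly better somewhere (tied only at R1, R2), so s2 weakly but not strictly dominates s3.

s2 weakly dominates s3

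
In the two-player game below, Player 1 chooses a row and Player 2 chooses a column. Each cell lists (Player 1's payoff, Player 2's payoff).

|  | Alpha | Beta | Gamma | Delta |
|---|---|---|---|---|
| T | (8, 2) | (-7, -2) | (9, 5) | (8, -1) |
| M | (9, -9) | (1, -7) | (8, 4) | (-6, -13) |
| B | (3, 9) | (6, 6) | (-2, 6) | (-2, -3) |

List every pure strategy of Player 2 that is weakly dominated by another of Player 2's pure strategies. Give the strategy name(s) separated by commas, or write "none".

Beta, Delta

Alpha: no other strategy beats it everywhere (Beta at T (2>-2); Gamma at B (9>6); Delta at T (2>-1)).
Beta: dominated, since Gamma does at least as well everywhere (T: 5>-2, M: 4>-7, B: 6=6).
Gamma: no other strategy beats it everywhere (Alpha at T (5>2); Beta at T (5>-2); Delta at T (5>-1)).
Delta: dominated, since Alpha does at least as well everywhere (T: 2>-1, M: -9>-13, B: 9>-3).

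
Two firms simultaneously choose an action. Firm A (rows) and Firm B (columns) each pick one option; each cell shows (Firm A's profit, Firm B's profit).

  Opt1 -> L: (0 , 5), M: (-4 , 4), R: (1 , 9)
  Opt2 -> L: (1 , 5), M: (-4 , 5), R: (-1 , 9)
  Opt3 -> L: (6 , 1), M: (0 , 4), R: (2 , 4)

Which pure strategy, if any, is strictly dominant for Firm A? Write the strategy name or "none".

Opt3 vs Opt1: L: 6>0, M: 0>-4, R: 2>1.
Opt3 vs Opt2: L: 6>1, M: 0>-4, R: 2>-1.
Opt3 strictly beats every other strategy against every opponent action, so it is strictly dominant.

Opt3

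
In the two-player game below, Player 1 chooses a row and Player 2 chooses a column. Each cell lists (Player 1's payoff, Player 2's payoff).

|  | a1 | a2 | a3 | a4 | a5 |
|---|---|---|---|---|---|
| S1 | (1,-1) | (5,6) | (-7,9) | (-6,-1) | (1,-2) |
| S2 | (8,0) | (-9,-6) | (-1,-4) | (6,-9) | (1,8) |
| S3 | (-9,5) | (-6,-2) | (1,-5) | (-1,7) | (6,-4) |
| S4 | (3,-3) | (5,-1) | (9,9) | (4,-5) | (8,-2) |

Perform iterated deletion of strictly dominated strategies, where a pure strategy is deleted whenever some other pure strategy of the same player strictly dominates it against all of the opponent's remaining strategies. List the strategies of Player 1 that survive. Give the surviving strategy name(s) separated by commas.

Row S3 is eliminated: S4 beats it against every remaining column (a1: 3>-9, a2: 5>-6, a3: 9>1, a4: 4>-1, a5: 8>6).
Player 2's strategy a2 is strictly dominated by a3 (S1: 9>6, S2: -4>-6, S4: 9>-1) and is removed.
For Player 1, S4 strictly dominates S1 on the remaining columns (a1: 3>1, a3: 9>-7, a4: 4>-6, a5: 8>1); eliminate S1.
Player 2's strategy a1 is strictly dominated by a5 (S2: 8>0, S4: -2>-3) and is removed.
Player 2's strategy a4 is strictly dominated by a3 (S2: -4>-9, S4: 9>-5) and is removed.
For Player 1, S4 strictly dominates S2 on the remaining columns (a3: 9>-1, a5: 8>1); eliminate S2.
For Player 2, a3 strictly dominates a5 on the remaining rows (S4: 9>-2); eliminate a5.
Among the remaining strategies, none is strictly dominated by another pure strategy of the same player, so the elimination stops.
Surviving strategies — Player 1: {S4}; Player 2: {a3}.

S4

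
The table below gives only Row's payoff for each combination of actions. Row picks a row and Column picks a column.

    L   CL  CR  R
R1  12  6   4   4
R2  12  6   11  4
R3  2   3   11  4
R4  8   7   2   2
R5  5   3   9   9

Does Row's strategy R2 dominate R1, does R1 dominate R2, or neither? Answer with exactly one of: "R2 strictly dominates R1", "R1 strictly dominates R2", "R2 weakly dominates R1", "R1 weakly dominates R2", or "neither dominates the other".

Compare R2 to R1 across each opponent action: L: 12=12, CL: 6=6, CR: 11>4, R: 4=4.
R2 is at least as good everywhere and strictly better somewhere (tied only at L, CL, R), so R2 weakly but not strictly dominates R1.

R2 weakly dominates R1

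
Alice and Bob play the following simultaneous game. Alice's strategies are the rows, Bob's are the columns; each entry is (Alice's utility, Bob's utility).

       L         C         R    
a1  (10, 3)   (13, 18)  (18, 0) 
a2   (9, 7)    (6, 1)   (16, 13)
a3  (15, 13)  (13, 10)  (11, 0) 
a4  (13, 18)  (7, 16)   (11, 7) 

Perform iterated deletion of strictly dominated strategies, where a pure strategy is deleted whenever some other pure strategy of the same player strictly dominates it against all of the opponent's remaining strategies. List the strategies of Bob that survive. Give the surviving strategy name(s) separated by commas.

L, C

Row a2 is eliminated: a1 beats it against every remaining column (L: 10>9, C: 13>6, R: 18>16).
Bob's strategy R is strictly dominated by L (a1: 3>0, a3: 13>0, a4: 18>7) and is removed.
Alice's strategy a4 is strictly dominated by a3 (L: 15>13, C: 13>7) and is removed.
Among the remaining strategies, none is strictly dominated by another pure strategy of the same player, so the elimination stops.
Surviving strategies — Alice: {a1, a3}; Bob: {L, C}.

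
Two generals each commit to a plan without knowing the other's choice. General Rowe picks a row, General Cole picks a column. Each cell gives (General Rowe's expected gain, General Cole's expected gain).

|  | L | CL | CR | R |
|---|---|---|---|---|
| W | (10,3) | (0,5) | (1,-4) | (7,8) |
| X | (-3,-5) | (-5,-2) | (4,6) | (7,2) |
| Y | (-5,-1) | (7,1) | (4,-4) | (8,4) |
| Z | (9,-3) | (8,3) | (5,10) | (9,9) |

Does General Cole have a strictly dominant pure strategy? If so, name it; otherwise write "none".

none

L fails to dominate CL at W (3<5).
CL fails to dominate CR at X (-2<6).
CR fails to dominate L at W (-4<3).
R fails to dominate CR at X (2<6).
No single strategy dominates all the others.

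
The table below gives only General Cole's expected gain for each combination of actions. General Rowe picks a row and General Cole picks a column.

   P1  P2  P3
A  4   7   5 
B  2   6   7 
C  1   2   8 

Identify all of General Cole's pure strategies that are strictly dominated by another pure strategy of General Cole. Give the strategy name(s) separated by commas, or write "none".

P1

P2 strictly dominates P1 — A: 7>4, B: 6>2, C: 2>1.
P2 is not dominated — it holds its own against P1 at A (7>4); P3 at A (7>5).
Nothing dominates P3: P1 at A (5>4); P2 at B (7>6).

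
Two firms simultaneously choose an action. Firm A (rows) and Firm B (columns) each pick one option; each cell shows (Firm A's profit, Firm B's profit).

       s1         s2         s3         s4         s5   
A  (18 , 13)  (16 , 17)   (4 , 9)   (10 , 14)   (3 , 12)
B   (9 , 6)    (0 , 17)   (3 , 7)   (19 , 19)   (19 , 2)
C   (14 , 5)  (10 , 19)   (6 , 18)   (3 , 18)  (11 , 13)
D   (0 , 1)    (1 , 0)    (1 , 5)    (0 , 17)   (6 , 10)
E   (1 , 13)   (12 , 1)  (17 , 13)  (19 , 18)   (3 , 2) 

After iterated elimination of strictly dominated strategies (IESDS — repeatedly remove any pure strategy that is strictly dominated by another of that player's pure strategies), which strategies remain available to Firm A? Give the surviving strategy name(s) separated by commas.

A, B, E

For Firm A, C strictly dominates D on the remaining columns (s1: 14>0, s2: 10>1, s3: 6>1, s4: 3>0, s5: 11>6); eliminate D.
Firm B's strategy s1 is strictly dominated by s4 (A: 14>13, B: 19>6, C: 18>5, E: 18>13) and is removed.
Column s5 is eliminated: s4 beats it against every remaining row (A: 14>12, B: 19>2, C: 18>13, E: 18>2).
Firm A's strategy C is strictly dominated by E (s2: 12>10, s3: 17>6, s4: 19>3) and is removed.
Firm B's strategy s3 is strictly dominated by s4 (A: 14>9, B: 19>7, E: 18>13) and is removed.
Among the remaining strategies, none is strictly dominated by another pure strategy of the same player, so the elimination stops.
Surviving strategies — Firm A: {A, B, E}; Firm B: {s2, s4}.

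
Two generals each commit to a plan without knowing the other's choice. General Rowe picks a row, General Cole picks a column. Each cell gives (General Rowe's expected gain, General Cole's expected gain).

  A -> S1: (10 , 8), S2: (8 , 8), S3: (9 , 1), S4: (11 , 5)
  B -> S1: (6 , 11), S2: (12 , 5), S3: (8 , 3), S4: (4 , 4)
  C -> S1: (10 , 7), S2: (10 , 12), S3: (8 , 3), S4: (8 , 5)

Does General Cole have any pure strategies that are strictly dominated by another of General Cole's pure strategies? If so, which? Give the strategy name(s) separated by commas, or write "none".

S3, S4

S1: no other strategy beats it everywhere (S2 at A (8=8); S3 at A (8>1); S4 at A (8>5)).
S2 is not dominated — it holds its own against S1 at A (8=8); S3 at A (8>1); S4 at A (8>5).
S1 strictly dominates S3 — A: 8>1, B: 11>3, C: 7>3.
S1 strictly dominates S4 — A: 8>5, B: 11>4, C: 7>5.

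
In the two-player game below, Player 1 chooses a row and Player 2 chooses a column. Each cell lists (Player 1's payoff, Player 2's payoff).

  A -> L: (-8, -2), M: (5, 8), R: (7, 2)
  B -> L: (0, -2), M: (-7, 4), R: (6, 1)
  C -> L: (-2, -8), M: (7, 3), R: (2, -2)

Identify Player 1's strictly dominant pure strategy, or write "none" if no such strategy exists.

none

A fails to dominate B at L (-8<0).
B fails to dominate A at M (-7<5).
C fails to dominate A at R (2<7).
No single strategy dominates all the others.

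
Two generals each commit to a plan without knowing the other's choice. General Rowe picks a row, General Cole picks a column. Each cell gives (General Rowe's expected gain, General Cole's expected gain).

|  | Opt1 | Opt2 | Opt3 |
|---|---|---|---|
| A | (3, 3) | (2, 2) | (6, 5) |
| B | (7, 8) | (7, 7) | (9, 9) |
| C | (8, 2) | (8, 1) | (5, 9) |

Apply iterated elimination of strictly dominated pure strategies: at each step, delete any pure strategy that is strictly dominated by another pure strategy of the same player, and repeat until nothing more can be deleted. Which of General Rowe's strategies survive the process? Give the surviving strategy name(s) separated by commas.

For General Rowe, B strictly dominates A on the remaining columns (Opt1: 7>3, Opt2: 7>2, Opt3: 9>6); eliminate A.
General Cole's strategy Opt1 is strictly dominated by Opt3 (B: 9>8, C: 9>2) and is removed.
General Cole's strategy Opt2 is strictly dominated by Opt3 (B: 9>7, C: 9>1) and is removed.
For General Rowe, B strictly dominates C on the remaining columns (Opt3: 9>5); eliminate C.
Among the remaining strategies, none is strictly dominated by another pure strategy of the same player, so the elimination stops.
Surviving strategies — General Rowe: {B}; General Cole: {Opt3}.

B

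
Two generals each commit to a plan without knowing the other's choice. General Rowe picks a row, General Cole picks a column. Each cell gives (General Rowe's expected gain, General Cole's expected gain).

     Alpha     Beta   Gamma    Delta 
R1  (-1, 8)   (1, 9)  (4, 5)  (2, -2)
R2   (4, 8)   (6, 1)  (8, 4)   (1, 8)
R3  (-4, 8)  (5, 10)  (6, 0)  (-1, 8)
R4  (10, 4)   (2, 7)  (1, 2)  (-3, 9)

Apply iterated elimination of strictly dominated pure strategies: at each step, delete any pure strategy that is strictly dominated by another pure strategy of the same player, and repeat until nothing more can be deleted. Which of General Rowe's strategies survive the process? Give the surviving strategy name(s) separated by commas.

R1, R2, R4

For General Rowe, R2 strictly dominates R3 on the remaining columns (Alpha: 4>-4, Beta: 6>5, Gamma: 8>6, Delta: 1>-1); eliminate R3.
For General Cole, Alpha strictly dominates Gamma on the remaining rows (R1: 8>5, R2: 8>4, R4: 4>2); eliminate Gamma.
Among the remaining strategies, none is strictly dominated by another pure strategy of the same player, so the elimination stops.
Surviving strategies — General Rowe: {R1, R2, R4}; General Cole: {Alpha, Beta, Delta}.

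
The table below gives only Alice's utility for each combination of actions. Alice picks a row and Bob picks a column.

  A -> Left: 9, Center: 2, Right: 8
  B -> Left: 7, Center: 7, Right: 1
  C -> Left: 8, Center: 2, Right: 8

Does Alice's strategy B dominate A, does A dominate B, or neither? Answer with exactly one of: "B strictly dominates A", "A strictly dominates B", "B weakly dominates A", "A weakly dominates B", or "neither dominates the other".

Compare B to A across every action of Bob: Left: 7<9, Center: 7>2, Right: 1<8.
B does better at Center but worse at Left, Right; neither strategy dominates the other.

neither dominates the other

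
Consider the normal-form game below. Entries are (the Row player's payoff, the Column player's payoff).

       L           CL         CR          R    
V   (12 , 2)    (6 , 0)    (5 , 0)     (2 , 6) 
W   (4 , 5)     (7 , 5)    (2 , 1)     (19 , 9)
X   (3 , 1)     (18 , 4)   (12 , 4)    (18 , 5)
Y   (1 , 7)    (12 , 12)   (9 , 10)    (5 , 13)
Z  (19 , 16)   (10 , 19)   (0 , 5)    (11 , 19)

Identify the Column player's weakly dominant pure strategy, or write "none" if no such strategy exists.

R vs L: V: 6>2, W: 9>5, X: 5>1, Y: 13>7, Z: 19>16.
R vs CL: V: 6>0, W: 9>5, X: 5>4, Y: 13>12, Z: 19=19.
R vs CR: V: 6>0, W: 9>1, X: 5>4, Y: 13>10, Z: 19>5.
R is at least as good as every other strategy against every opponent action, so it is weakly dominant.

R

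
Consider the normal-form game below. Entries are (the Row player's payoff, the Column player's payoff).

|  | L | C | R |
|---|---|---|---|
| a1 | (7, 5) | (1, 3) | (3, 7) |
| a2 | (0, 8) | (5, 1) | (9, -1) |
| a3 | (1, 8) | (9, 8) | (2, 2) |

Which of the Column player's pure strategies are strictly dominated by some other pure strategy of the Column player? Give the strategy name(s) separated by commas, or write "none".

none

L: no other strategy beats it everywhere (C at a1 (5>3); R at a2 (8>-1)).
Nothing dominates C: L at a3 (8=8); R at a2 (1>-1).
R is not dominated — it holds its own against L at a1 (7>5); C at a1 (7>3).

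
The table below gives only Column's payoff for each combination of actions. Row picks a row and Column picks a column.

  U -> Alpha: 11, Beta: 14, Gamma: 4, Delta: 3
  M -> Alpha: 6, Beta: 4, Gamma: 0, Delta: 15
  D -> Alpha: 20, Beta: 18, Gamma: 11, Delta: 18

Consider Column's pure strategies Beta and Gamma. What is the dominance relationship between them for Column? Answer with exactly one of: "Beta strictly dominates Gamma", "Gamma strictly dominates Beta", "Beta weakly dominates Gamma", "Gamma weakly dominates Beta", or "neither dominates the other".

Compare Beta to Gamma across each choice by Row: U: 14>4, M: 4>0, D: 18>11.
Every comparison favours Beta, so Beta strictly dominates Gamma.

Beta strictly dominates Gamma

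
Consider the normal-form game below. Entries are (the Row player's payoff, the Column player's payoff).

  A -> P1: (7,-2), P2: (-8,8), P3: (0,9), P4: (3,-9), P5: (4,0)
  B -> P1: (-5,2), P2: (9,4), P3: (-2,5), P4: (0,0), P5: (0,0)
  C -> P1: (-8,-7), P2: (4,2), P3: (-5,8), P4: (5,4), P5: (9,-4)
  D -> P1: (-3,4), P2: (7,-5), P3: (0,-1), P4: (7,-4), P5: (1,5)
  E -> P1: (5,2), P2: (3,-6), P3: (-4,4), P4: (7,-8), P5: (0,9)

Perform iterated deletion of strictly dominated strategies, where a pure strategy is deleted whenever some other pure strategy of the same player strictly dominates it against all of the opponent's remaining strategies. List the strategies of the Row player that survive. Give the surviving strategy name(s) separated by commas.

The Column player's strategy P2 is strictly dominated by P3 (A: 9>8, B: 5>4, C: 8>2, D: -1>-5, E: 4>-6) and is removed.
Row B is eliminated: A beats it against every remaining column (P1: 7>-5, P3: 0>-2, P4: 3>0, P5: 4>0).
Column P1 is eliminated: P5 beats it against every remaining row (A: 0>-2, C: -4>-7, D: 5>4, E: 9>2).
For the Column player, P3 strictly dominates P4 on the remaining rows (A: 9>-9, C: 8>4, D: -1>-4, E: 4>-8); eliminate P4.
For the Row player, A strictly dominates E on the remaining columns (P3: 0>-4, P5: 4>0); eliminate E.
Among the remaining strategies, none is strictly dominated by another pure strategy of the same player, so the elimination stops.
Surviving strategies — the Row player: {A, C, D}; the Column player: {P3, P5}.

A, C, D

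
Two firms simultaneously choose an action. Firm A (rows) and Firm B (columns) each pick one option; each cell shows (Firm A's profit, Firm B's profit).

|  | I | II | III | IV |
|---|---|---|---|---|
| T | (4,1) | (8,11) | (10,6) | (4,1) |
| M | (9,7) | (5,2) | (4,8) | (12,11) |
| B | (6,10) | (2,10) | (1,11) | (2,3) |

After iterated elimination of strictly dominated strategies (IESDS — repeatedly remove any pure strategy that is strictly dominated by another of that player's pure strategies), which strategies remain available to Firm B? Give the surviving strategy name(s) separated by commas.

Firm A's strategy B is strictly dominated by M (I: 9>6, II: 5>2, III: 4>1, IV: 12>2) and is removed.
Column I is eliminated: III beats it against every remaining row (T: 6>1, M: 8>7).
Among the remaining strategies, none is strictly dominated by another pure strategy of the same player, so the elimination stops.
Surviving strategies — Firm A: {T, M}; Firm B: {II, III, IV}.

II, III, IV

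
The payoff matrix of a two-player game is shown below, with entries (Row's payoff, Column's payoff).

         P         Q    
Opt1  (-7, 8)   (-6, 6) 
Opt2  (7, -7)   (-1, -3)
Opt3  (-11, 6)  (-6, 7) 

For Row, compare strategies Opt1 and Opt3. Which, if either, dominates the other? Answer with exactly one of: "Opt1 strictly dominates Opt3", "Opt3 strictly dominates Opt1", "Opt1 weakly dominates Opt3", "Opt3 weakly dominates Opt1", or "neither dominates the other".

Opt1's payoffs vs Opt3's, by Column's action — P: -7>-11, Q: -6=-6.
Opt1 is at least as good everywhere and strictly better somewhere (tied only at Q), so Opt1 weakly but not strictly dominates Opt3.

Opt1 weakly dominates Opt3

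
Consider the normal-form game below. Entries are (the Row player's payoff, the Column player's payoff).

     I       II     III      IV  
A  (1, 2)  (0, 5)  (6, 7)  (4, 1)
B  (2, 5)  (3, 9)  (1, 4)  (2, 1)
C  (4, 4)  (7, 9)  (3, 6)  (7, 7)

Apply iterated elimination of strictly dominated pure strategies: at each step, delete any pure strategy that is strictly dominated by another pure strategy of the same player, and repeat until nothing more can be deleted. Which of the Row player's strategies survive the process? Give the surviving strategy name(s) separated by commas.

Row B is eliminated: C beats it against every remaining column (I: 4>2, II: 7>3, III: 3>1, IV: 7>2).
Column I is eliminated: II beats it against every remaining row (A: 5>2, C: 9>4).
For the Column player, II strictly dominates IV on the remaining rows (A: 5>1, C: 9>7); eliminate IV.
Among the remaining strategies, none is strictly dominated by another pure strategy of the same player, so the elimination stops.
Surviving strategies — the Row player: {A, C}; the Column player: {II, III}.

A, C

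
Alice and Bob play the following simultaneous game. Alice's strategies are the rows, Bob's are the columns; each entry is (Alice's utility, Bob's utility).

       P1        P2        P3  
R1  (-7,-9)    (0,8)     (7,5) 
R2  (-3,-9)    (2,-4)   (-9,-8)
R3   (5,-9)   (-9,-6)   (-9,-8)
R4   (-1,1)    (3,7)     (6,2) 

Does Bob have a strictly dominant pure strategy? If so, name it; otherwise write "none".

P2 vs P1: R1: 8>-9, R2: -4>-9, R3: -6>-9, R4: 7>1.
P2 vs P3: R1: 8>5, R2: -4>-8, R3: -6>-8, R4: 7>2.
P2 strictly beats every other strategy against every opponent action, so it is strictly dominant.

P2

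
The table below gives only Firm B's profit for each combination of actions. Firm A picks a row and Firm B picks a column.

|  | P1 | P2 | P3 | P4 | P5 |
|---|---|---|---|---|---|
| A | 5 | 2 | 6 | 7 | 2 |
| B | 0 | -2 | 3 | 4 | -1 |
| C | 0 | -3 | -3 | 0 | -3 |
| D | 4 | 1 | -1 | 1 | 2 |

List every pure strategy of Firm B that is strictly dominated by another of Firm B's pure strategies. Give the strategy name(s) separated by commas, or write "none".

P1: no other strategy beats it everywhere (P2 at A (5>2); P3 at C (0>-3); P4 at C (0=0); P5 at A (5>2)).
P2 is strictly dominated by P1 (A: 5>2, B: 0>-2, C: 0>-3, D: 4>1).
P4 strictly dominates P3 — A: 7>6, B: 4>3, C: 0>-3, D: 1>-1.
Nothing dominates P4: P1 at A (7>5); P2 at A (7>2); P3 at A (7>6); P5 at A (7>2).
P5 is strictly dominated by P1 (A: 5>2, B: 0>-1, C: 0>-3, D: 4>2).

P2, P3, P5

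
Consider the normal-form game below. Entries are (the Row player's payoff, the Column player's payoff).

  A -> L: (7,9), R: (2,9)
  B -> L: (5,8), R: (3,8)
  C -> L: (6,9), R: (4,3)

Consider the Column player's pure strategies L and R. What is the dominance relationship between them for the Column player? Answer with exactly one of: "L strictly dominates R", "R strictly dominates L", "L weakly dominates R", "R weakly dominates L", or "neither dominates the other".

L's payoffs vs R's, by the Row player's action — A: 9=9, B: 8=8, C: 9>3.
L is at least as good everywhere and strictly better somewhere (tied only at A, B), so L weakly but not strictly dominates R.

L weakly dominates R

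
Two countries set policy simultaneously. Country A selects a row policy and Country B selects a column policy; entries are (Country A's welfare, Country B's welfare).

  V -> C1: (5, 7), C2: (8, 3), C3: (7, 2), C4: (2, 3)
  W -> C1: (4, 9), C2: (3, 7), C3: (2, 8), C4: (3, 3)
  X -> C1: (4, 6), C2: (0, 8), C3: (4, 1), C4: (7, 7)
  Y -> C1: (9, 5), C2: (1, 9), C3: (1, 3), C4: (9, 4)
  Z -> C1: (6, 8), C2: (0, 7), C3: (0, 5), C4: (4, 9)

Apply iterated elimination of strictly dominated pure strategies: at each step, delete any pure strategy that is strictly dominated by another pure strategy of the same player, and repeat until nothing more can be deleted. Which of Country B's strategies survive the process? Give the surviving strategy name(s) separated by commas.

C1, C2

For Country A, Y strictly dominates Z on the remaining columns (C1: 9>6, C2: 1>0, C3: 1>0, C4: 9>4); eliminate Z.
For Country B, C1 strictly dominates C3 on the remaining rows (V: 7>2, W: 9>8, X: 6>1, Y: 5>3); eliminate C3.
Row X is eliminated: Y beats it against every remaining column (C1: 9>4, C2: 1>0, C4: 9>7).
Column C4 is eliminated: C1 beats it against every remaining row (V: 7>3, W: 9>3, Y: 5>4).
Country A's strategy W is strictly dominated by V (C1: 5>4, C2: 8>3) and is removed.
Among the remaining strategies, none is strictly dominated by another pure strategy of the same player, so the elimination stops.
Surviving strategies — Country A: {V, Y}; Country B: {C1, C2}.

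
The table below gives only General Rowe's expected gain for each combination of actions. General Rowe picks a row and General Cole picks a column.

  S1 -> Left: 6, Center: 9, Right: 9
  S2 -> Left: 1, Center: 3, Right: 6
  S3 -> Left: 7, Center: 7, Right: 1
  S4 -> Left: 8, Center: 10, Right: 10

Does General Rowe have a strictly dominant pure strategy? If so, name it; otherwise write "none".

S4 vs S1: Left: 8>6, Center: 10>9, Right: 10>9.
S4 vs S2: Left: 8>1, Center: 10>3, Right: 10>6.
S4 vs S3: Left: 8>7, Center: 10>7, Right: 10>1.
S4 strictly beats every other strategy against every opponent action, so it is strictly dominant.

S4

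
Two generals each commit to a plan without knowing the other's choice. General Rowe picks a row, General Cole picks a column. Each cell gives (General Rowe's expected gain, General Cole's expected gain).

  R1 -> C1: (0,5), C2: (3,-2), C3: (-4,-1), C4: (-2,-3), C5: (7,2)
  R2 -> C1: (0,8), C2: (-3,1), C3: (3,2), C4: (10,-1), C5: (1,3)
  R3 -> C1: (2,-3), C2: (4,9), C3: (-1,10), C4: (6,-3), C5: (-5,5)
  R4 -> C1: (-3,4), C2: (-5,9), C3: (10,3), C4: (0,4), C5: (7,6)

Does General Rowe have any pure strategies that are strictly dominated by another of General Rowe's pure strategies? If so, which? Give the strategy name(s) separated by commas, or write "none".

none

R1: no other strategy beats it everywhere (R2 at C1 (0=0); R3 at C5 (7>-5); R4 at C1 (0>-3)).
R2: no other strategy beats it everywhere (R1 at C1 (0=0); R3 at C3 (3>-1); R4 at C1 (0>-3)).
Nothing dominates R3: R1 at C1 (2>0); R2 at C1 (2>0); R4 at C1 (2>-3).
R4 is not dominated — it holds its own against R1 at C3 (10>-4); R2 at C3 (10>3); R3 at C3 (10>-1).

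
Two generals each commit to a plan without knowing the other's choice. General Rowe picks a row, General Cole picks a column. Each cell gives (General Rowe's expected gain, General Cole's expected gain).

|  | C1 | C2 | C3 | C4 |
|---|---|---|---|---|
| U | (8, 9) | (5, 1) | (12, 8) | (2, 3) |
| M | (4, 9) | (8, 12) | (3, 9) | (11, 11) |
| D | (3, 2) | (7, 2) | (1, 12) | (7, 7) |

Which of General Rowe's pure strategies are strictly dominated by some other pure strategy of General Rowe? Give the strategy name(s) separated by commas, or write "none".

D

U: no other strategy beats it everywhere (M at C1 (8>4); D at C1 (8>3)).
Nothing dominates M: U at C2 (8>5); D at C1 (4>3).
D is strictly dominated by M (C1: 4>3, C2: 8>7, C3: 3>1, C4: 11>7).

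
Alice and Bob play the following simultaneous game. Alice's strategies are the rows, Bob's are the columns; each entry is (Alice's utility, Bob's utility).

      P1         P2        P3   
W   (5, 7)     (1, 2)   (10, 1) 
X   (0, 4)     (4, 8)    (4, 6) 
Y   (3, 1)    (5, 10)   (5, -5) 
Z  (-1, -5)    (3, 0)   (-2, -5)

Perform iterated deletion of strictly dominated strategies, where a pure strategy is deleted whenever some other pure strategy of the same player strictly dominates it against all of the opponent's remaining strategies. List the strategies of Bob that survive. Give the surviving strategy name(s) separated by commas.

Alice's strategy X is strictly dominated by Y (P1: 3>0, P2: 5>4, P3: 5>4) and is removed.
Alice's strategy Z is strictly dominated by Y (P1: 3>-1, P2: 5>3, P3: 5>-2) and is removed.
For Bob, P1 strictly dominates P3 on the remaining rows (W: 7>1, Y: 1>-5); eliminate P3.
Among the remaining strategies, none is strictly dominated by another pure strategy of the same player, so the elimination stops.
Surviving strategies — Alice: {W, Y}; Bob: {P1, P2}.

P1, P2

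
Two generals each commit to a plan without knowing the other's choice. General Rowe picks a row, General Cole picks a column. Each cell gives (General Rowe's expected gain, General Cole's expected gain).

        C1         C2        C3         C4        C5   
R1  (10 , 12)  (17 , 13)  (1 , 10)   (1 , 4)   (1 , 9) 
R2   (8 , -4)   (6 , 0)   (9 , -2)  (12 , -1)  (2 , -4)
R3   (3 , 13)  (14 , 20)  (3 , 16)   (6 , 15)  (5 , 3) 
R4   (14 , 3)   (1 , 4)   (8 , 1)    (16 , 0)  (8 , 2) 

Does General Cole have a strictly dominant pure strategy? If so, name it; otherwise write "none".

C2 vs C1: R1: 13>12, R2: 0>-4, R3: 20>13, R4: 4>3.
C2 vs C3: R1: 13>10, R2: 0>-2, R3: 20>16, R4: 4>1.
C2 vs C4: R1: 13>4, R2: 0>-1, R3: 20>15, R4: 4>0.
C2 vs C5: R1: 13>9, R2: 0>-4, R3: 20>3, R4: 4>2.
C2 strictly beats every other strategy against every opponent action, so it is strictly dominant.

C2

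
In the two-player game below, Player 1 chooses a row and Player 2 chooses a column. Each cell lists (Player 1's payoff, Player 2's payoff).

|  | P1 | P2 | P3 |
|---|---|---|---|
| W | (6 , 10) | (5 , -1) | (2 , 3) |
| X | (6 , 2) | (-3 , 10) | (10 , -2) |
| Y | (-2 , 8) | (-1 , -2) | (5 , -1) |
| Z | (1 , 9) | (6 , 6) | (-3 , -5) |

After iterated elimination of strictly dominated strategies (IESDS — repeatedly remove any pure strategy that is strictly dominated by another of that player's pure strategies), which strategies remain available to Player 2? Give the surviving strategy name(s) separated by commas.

P1, P2

Player 2's strategy P3 is strictly dominated by P1 (W: 10>3, X: 2>-2, Y: 8>-1, Z: 9>-5) and is removed.
Row Y is eliminated: W beats it against every remaining column (P1: 6>-2, P2: 5>-1).
Among the remaining strategies, none is strictly dominated by another pure strategy of the same player, so the elimination stops.
Surviving strategies — Player 1: {W, X, Z}; Player 2: {P1, P2}.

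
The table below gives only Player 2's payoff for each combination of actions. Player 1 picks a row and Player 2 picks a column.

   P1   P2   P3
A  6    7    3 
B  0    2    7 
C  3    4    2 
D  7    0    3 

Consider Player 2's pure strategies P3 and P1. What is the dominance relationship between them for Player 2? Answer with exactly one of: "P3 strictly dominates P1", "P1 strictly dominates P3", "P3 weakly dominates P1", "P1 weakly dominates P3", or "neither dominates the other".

neither dominates the other

Compare P3 to P1 across every action of Player 1: A: 3<6, B: 7>0, C: 2<3, D: 3<7.
P3 does better at B but worse at A, C, D; neither strategy dominates the other.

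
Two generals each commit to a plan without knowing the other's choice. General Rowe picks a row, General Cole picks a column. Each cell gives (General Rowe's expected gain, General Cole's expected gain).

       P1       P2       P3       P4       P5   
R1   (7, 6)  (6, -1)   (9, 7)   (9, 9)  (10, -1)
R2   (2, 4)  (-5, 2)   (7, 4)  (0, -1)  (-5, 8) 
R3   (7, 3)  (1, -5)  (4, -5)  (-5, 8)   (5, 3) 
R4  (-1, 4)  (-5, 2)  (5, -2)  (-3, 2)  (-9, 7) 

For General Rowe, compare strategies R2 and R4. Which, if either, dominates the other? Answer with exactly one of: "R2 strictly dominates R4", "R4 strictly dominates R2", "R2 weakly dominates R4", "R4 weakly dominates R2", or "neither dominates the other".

R2 weakly dominates R4

Compare R2 to R4 across every action of General Cole: P1: 2>-1, P2: -5=-5, P3: 7>5, P4: 0>-3, P5: -5>-9.
R2 is at least as good everywhere and strictly better somewhere (tied only at P2), so R2 weakly but not strictly dominates R4.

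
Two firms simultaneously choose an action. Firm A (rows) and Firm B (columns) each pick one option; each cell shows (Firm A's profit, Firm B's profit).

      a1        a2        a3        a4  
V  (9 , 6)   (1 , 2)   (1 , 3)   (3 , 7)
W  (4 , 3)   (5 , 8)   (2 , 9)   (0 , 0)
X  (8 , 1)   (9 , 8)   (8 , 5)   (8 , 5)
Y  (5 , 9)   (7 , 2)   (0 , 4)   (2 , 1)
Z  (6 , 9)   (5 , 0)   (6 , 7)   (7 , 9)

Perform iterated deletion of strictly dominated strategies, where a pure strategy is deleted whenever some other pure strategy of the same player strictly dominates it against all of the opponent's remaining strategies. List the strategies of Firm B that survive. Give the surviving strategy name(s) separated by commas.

a2

For Firm A, X strictly dominates W on the remaining columns (a1: 8>4, a2: 9>5, a3: 8>2, a4: 8>0); eliminate W.
For Firm A, X strictly dominates Y on the remaining columns (a1: 8>5, a2: 9>7, a3: 8>0, a4: 8>2); eliminate Y.
Firm A's strategy Z is strictly dominated by X (a1: 8>6, a2: 9>5, a3: 8>6, a4: 8>7) and is removed.
Column a1 is eliminated: a4 beats it against every remaining row (V: 7>6, X: 5>1).
Row V is eliminated: X beats it against every remaining column (a2: 9>1, a3: 8>1, a4: 8>3).
Column a3 is eliminated: a2 beats it against every remaining row (X: 8>5).
Firm B's strategy a4 is strictly dominated by a2 (X: 8>5) and is removed.
Among the remaining strategies, none is strictly dominated by another pure strategy of the same player, so the elimination stops.
Surviving strategies — Firm A: {X}; Firm B: {a2}.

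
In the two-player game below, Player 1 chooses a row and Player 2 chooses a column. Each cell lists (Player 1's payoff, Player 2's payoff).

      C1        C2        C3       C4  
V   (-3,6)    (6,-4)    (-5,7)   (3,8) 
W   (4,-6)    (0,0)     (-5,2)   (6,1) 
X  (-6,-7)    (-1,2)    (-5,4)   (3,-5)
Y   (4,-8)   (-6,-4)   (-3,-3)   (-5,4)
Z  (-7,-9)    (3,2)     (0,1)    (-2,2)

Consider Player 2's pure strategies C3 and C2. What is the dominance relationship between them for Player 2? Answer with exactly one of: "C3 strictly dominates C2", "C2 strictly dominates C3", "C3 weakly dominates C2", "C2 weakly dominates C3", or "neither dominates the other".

Compare C3 to C2 across each opponent action: V: 7>-4, W: 2>0, X: 4>2, Y: -3>-4, Z: 1<2.
C3 does better at V, W, X, Y but worse at Z; neither strategy dominates the other.

neither dominates the other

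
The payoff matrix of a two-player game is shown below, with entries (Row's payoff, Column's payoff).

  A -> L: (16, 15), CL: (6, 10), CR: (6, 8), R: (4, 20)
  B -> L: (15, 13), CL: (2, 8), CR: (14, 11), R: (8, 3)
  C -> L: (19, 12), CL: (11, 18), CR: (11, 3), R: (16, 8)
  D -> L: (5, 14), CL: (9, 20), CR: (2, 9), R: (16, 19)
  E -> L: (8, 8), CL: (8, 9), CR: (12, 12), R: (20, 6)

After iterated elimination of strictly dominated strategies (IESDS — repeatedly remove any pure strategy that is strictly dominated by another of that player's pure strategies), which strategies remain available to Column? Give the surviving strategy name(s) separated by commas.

L, CL, CR

Row's strategy A is strictly dominated by C (L: 19>16, CL: 11>6, CR: 11>6, R: 16>4) and is removed.
Column R is eliminated: CL beats it against every remaining row (B: 8>3, C: 18>8, D: 20>19, E: 9>6).
Row D is eliminated: C beats it against every remaining column (L: 19>5, CL: 11>9, CR: 11>2).
Among the remaining strategies, none is strictly dominated by another pure strategy of the same player, so the elimination stops.
Surviving strategies — Row: {B, C, E}; Column: {L, CL, CR}.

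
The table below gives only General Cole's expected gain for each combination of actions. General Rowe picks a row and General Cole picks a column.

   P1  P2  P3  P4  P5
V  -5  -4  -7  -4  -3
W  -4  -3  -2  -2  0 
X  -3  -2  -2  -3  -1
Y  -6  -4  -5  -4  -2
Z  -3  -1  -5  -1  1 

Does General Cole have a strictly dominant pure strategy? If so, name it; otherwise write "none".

P5 vs P1: V: -3>-5, W: 0>-4, X: -1>-3, Y: -2>-6, Z: 1>-3.
P5 vs P2: V: -3>-4, W: 0>-3, X: -1>-2, Y: -2>-4, Z: 1>-1.
P5 vs P3: V: -3>-7, W: 0>-2, X: -1>-2, Y: -2>-5, Z: 1>-5.
P5 vs P4: V: -3>-4, W: 0>-2, X: -1>-3, Y: -2>-4, Z: 1>-1.
P5 strictly beats every other strategy against every opponent action, so it is strictly dominant.

P5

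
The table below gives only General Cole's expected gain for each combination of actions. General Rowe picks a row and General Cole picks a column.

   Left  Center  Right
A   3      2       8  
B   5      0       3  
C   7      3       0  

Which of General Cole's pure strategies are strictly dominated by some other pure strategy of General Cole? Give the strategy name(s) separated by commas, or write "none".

Left is not dominated — it holds its own against Center at A (3>2); Right at B (5>3).
Center is strictly dominated by Left (A: 3>2, B: 5>0, C: 7>3).
Right is not dominated — it holds its own against Left at A (8>3); Center at A (8>2).

Center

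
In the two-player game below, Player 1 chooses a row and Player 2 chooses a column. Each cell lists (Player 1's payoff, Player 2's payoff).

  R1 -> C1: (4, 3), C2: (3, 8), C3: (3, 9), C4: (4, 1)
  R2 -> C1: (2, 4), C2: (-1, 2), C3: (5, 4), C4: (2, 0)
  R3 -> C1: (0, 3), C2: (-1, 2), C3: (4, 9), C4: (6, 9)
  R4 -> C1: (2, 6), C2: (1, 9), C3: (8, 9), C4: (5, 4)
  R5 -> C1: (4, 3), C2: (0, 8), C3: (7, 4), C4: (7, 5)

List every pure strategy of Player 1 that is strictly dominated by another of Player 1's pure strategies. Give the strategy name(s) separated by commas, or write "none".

R2, R3

R1: no other strategy beats it everywhere (R2 at C1 (4>2); R3 at C1 (4>0); R4 at C1 (4>2); R5 at C1 (4=4)).
R2 is strictly dominated by R5 (C1: 4>2, C2: 0>-1, C3: 7>5, C4: 7>2).
R3 is strictly dominated by R5 (C1: 4>0, C2: 0>-1, C3: 7>4, C4: 7>6).
R4 is not dominated — it holds its own against R1 at C3 (8>3); R2 at C1 (2=2); R3 at C1 (2>0); R5 at C2 (1>0).
R5 is not dominated — it holds its own against R1 at C1 (4=4); R2 at C1 (4>2); R3 at C1 (4>0); R4 at C1 (4>2).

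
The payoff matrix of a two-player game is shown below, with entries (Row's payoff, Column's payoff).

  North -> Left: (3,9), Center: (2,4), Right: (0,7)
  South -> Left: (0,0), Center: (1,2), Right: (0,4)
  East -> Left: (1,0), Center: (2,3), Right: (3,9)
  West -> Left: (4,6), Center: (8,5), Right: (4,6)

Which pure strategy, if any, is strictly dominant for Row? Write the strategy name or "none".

West vs North: Left: 4>3, Center: 8>2, Right: 4>0.
West vs South: Left: 4>0, Center: 8>1, Right: 4>0.
West vs East: Left: 4>1, Center: 8>2, Right: 4>3.
West strictly beats every other strategy against every opponent action, so it is strictly dominant.

West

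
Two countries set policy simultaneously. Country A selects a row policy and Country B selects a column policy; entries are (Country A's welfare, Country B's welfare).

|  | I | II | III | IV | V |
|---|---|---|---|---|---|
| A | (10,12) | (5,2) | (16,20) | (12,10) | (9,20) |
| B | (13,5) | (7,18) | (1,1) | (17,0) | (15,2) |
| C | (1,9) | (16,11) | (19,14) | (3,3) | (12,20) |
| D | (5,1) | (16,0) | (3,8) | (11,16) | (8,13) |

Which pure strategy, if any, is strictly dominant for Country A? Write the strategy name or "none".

none

A fails to dominate B at I (10<13).
B fails to dominate A at III (1<16).
C fails to dominate A at I (1<10).
D fails to dominate A at I (5<10).
No single strategy dominates all the others.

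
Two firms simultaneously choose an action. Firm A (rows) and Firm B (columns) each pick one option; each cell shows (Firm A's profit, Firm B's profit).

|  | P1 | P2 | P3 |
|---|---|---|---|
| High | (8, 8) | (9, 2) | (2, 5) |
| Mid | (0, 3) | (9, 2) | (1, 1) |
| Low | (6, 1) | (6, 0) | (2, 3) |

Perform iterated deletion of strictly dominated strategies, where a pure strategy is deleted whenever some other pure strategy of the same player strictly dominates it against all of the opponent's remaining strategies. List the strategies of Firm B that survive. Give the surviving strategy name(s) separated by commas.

P1, P3

Column P2 is eliminated: P1 beats it against every remaining row (High: 8>2, Mid: 3>2, Low: 1>0).
For Firm A, High strictly dominates Mid on the remaining columns (P1: 8>0, P3: 2>1); eliminate Mid.
Among the remaining strategies, none is strictly dominated by another pure strategy of the same player, so the elimination stops.
Surviving strategies — Firm A: {High, Low}; Firm B: {P1, P3}.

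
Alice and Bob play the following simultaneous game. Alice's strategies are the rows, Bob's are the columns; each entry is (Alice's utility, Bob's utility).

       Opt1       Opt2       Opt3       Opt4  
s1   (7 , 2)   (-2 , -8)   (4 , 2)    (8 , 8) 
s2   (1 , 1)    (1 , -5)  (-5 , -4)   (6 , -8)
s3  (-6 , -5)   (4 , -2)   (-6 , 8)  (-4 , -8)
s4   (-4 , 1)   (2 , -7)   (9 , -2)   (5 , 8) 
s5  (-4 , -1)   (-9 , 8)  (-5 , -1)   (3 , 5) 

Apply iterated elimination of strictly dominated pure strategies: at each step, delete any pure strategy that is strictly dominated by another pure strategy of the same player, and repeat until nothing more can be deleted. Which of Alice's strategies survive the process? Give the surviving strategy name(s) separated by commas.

Alice's strategy s5 is strictly dominated by s1 (Opt1: 7>-4, Opt2: -2>-9, Opt3: 4>-5, Opt4: 8>3) and is removed.
Column Opt2 is eliminated: Opt3 beats it against every remaining row (s1: 2>-8, s2: -4>-5, s3: 8>-2, s4: -2>-7).
Alice's strategy s2 is strictly dominated by s1 (Opt1: 7>1, Opt3: 4>-5, Opt4: 8>6) and is removed.
For Alice, s1 strictly dominates s3 on the remaining columns (Opt1: 7>-6, Opt3: 4>-6, Opt4: 8>-4); eliminate s3.
For Bob, Opt4 strictly dominates Opt1 on the remaining rows (s1: 8>2, s4: 8>1); eliminate Opt1.
Column Opt3 is eliminated: Opt4 beats it against every remaining row (s1: 8>2, s4: 8>-2).
Alice's strategy s4 is strictly dominated by s1 (Opt4: 8>5) and is removed.
Among the remaining strategies, none is strictly dominated by another pure strategy of the same player, so the elimination stops.
Surviving strategies — Alice: {s1}; Bob: {Opt4}.

s1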